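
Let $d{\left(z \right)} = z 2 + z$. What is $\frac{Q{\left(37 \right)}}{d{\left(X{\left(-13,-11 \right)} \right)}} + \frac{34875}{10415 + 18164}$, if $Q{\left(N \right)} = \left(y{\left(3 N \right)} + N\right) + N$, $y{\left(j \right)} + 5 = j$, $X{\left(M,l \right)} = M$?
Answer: $- \frac{1261365}{371527} \approx -3.3951$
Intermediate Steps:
$d{\left(z \right)} = 3 z$ ($d{\left(z \right)} = 2 z + z = 3 z$)
$y{\left(j \right)} = -5 + j$
$Q{\left(N \right)} = -5 + 5 N$ ($Q{\left(N \right)} = \left(\left(-5 + 3 N\right) + N\right) + N = \left(-5 + 4 N\right) + N = -5 + 5 N$)
$\frac{Q{\left(37 \right)}}{d{\left(X{\left(-13,-11 \right)} \right)}} + \frac{34875}{10415 + 18164} = \frac{-5 + 5 \cdot 37}{3 \left(-13\right)} + \frac{34875}{10415 + 18164} = \frac{-5 + 185}{-39} + \frac{34875}{28579} = 180 \left(- \frac{1}{39}\right) + 34875 \cdot \frac{1}{28579} = - \frac{60}{13} + \frac{34875}{28579} = - \frac{1261365}{371527}$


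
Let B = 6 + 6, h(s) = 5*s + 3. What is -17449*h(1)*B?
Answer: -1675104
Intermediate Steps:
h(s) = 3 + 5*s
B = 12
-17449*h(1)*B = -17449*(3 + 5*1)*12 = -17449*(3 + 5)*12 = -139592*12 = -17449*96 = -1675104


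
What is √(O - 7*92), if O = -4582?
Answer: I*√5226 ≈ 72.291*I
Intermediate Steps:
√(O - 7*92) = √(-4582 - 7*92) = √(-4582 - 644) = √(-5226) = I*√5226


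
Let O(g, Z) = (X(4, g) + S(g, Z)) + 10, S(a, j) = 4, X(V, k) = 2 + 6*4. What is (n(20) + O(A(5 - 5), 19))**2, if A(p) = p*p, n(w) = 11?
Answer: 2601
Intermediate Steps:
X(V, k) = 26 (X(V, k) = 2 + 24 = 26)
A(p) = p**2
O(g, Z) = 40 (O(g, Z) = (26 + 4) + 10 = 30 + 10 = 40)
(n(20) + O(A(5 - 5), 19))**2 = (11 + 40)**2 = 51**2 = 2601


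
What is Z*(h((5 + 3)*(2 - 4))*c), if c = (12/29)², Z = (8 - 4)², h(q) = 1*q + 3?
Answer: -29952/841 ≈ -35.615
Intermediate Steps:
h(q) = 3 + q (h(q) = q + 3 = 3 + q)
Z = 16 (Z = 4² = 16)
c = 144/841 (c = (12*(1/29))² = (12/29)² = 144/841 ≈ 0.17122)
Z*(h((5 + 3)*(2 - 4))*c) = 16*((3 + (5 + 3)*(2 - 4))*(144/841)) = 16*((3 + 8*(-2))*(144/841)) = 16*((3 - 16)*(144/841)) = 16*(-13*144/841) = 16*(-1872/841) = -29952/841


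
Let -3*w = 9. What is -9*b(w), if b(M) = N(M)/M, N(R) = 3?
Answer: 9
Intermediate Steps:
w = -3 (w = -1/3*9 = -3)
b(M) = 3/M
-9*b(w) = -27/(-3) = -27*(-1)/3 = -9*(-1) = 9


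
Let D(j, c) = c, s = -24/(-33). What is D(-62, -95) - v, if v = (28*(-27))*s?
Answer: 5003/11 ≈ 454.82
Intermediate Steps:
s = 8/11 (s = -24*(-1/33) = 8/11 ≈ 0.72727)
v = -6048/11 (v = (28*(-27))*(8/11) = -756*8/11 = -6048/11 ≈ -549.82)
D(-62, -95) - v = -95 - 1*(-6048/11) = -95 + 6048/11 = 5003/11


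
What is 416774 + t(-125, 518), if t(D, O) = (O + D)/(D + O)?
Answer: 416775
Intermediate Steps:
t(D, O) = 1 (t(D, O) = (D + O)/(D + O) = 1)
416774 + t(-125, 518) = 416774 + 1 = 416775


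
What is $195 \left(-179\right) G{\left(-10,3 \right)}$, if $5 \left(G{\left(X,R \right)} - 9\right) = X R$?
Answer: $-104715$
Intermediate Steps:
$G{\left(X,R \right)} = 9 + \frac{R X}{5}$ ($G{\left(X,R \right)} = 9 + \frac{X R}{5} = 9 + \frac{R X}{5}$)
$195 \left(-179\right) G{\left(-10,3 \right)} = 195 \left(-179\right) \left(9 + \frac{1}{5} \cdot 3 \left(-10\right)\right) = - 34905 \left(9 - 6\right) = \left(-34905\right) 3 = -104715$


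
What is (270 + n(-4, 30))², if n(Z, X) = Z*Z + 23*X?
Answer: 952576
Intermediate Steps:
n(Z, X) = Z² + 23*X
(270 + n(-4, 30))² = (270 + ((-4)² + 23*30))² = (270 + (16 + 690))² = (270 + 706)² = 976² = 952576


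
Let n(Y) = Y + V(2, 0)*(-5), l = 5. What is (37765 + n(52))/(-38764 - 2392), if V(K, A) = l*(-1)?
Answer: -18921/20578 ≈ -0.91948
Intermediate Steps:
V(K, A) = -5 (V(K, A) = 5*(-1) = -5)
n(Y) = 25 + Y (n(Y) = Y - 5*(-5) = Y + 25 = 25 + Y)
(37765 + n(52))/(-38764 - 2392) = (37765 + (25 + 52))/(-38764 - 2392) = (37765 + 77)/(-41156) = 37842*(-1/41156) = -18921/20578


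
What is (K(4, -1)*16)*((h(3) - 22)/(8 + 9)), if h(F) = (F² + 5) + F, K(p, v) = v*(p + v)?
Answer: 240/17 ≈ 14.118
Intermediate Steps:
h(F) = 5 + F + F² (h(F) = (5 + F²) + F = 5 + F + F²)
(K(4, -1)*16)*((h(3) - 22)/(8 + 9)) = (-(4 - 1)*16)*(((5 + 3 + 3²) - 22)/(8 + 9)) = (-1*3*16)*(((5 + 3 + 9) - 22)/17) = (-3*16)*((17 - 22)*(1/17)) = -(-240)/17 = -48*(-5/17) = 240/17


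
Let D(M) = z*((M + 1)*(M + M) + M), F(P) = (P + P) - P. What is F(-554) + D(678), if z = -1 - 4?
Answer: -4607564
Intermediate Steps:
z = -5
F(P) = P (F(P) = 2*P - P = P)
D(M) = -5*M - 10*M*(1 + M) (D(M) = -5*((M + 1)*(M + M) + M) = -5*((1 + M)*(2*M) + M) = -5*(2*M*(1 + M) + M) = -5*(M + 2*M*(1 + M)) = -5*M - 10*M*(1 + M))
F(-554) + D(678) = -554 - 5*678*(3 + 2*678) = -554 - 5*678*(3 + 1356) = -554 - 5*678*1359 = -554 - 4607010 = -4607564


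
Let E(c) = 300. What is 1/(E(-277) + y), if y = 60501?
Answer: 1/60801 ≈ 1.6447e-5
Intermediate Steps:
1/(E(-277) + y) = 1/(300 + 60501) = 1/60801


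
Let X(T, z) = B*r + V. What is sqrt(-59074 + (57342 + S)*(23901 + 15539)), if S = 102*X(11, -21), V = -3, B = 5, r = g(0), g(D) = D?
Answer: sqrt(2249440766) ≈ 47428.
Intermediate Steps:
r = 0
X(T, z) = -3 (X(T, z) = 5*0 - 3 = 0 - 3 = -3)
S = -306 (S = 102*(-3) = -306)
sqrt(-59074 + (57342 + S)*(23901 + 15539)) = sqrt(-59074 + (57342 - 306)*(23901 + 15539)) = sqrt(-59074 + 57036*39440) = sqrt(-59074 + 2249499840) = sqrt(2249440766)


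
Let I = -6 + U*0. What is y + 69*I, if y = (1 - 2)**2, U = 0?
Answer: -413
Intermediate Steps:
y = 1 (y = (-1)**2 = 1)
I = -6 (I = -6 + 0*0 = -6 + 0 = -6)
y + 69*I = 1 + 69*(-6) = 1 - 414 = -413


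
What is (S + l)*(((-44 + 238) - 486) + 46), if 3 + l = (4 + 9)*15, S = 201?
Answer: -96678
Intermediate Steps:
l = 192 (l = -3 + (4 + 9)*15 = -3 + 13*15 = -3 + 195 = 192)
(S + l)*(((-44 + 238) - 486) + 46) = (201 + 192)*(((-44 + 238) - 486) + 46) = 393*((194 - 486) + 46) = 393*(-292 + 46) = 393*(-246) = -96678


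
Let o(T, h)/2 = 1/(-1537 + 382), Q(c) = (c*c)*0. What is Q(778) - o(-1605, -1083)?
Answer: 2/1155 ≈ 0.0017316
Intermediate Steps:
Q(c) = 0 (Q(c) = c**2*0 = 0)
o(T, h) = -2/1155 (o(T, h) = 2/(-1537 + 382) = 2/(-1155) = 2*(-1/1155) = -2/1155)
Q(778) - o(-1605, -1083) = 0 - 1*(-2/1155) = 0 + 2/1155 = 2/1155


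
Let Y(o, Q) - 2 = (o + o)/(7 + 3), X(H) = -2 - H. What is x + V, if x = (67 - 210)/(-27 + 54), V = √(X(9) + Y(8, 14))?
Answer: -143/27 + I*√185/5 ≈ -5.2963 + 2.7203*I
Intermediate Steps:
Y(o, Q) = 2 + o/5 (Y(o, Q) = 2 + (o + o)/(7 + 3) = 2 + (2*o)/10 = 2 + (2*o)*(⅒) = 2 + o/5)
V = I*√185/5 (V = √((-2 - 1*9) + (2 + (⅕)*8)) = √((-2 - 9) + (2 + 8/5)) = √(-11 + 18/5) = √(-37/5) = I*√185/5 ≈ 2.7203*I)
x = -143/27 ≈ -5.2963
x + V = -143/27 + I*√185/5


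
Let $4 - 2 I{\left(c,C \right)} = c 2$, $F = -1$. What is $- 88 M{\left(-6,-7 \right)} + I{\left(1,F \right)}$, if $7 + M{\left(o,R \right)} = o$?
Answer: $1145$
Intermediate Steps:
$M{\left(o,R \right)} = -7 + o$
$I{\left(c,C \right)} = 2 - c$ ($I{\left(c,C \right)} = 2 - \frac{c 2}{2} = 2 - \frac{2 c}{2} = 2 - c$)
$- 88 M{\left(-6,-7 \right)} + I{\left(1,F \right)} = - 88 \left(-7 - 6\right) + \left(2 - 1\right) = \left(-88\right) \left(-13\right) + \left(2 - 1\right) = 1144 + 1 = 1145$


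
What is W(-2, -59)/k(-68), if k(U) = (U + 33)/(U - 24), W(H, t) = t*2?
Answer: -10856/35 ≈ -310.17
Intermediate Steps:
W(H, t) = 2*t
k(U) = (33 + U)/(-24 + U)
W(-2, -59)/k(-68) = (2*(-59))/(((33 - 68)/(-24 - 68))) = -118/(-35/(-92)) = -118/((-1/92*(-35))) = -118/35/92 = -118*92/35 = -10856/35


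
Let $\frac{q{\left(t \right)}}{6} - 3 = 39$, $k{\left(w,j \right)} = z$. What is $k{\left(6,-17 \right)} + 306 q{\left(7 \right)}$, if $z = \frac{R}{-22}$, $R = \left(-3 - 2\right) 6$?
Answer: $\frac{848247}{11} \approx 77113.0$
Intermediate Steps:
$R = -30$ ($R = \left(-5\right) 6 = -30$)
$z = \frac{15}{11}$ ($z = - \frac{30}{-22} = \left(-30\right) \left(- \frac{1}{22}\right) = \frac{15}{11} \approx 1.3636$)
$k{\left(w,j \right)} = \frac{15}{11}$
$q{\left(t \right)} = 252$ ($q{\left(t \right)} = 18 + 6 \cdot 39 = 18 + 234 = 252$)
$k{\left(6,-17 \right)} + 306 q{\left(7 \right)} = \frac{15}{11} + 306 \cdot 252 = \frac{15}{11} + 77112 = \frac{848247}{11}$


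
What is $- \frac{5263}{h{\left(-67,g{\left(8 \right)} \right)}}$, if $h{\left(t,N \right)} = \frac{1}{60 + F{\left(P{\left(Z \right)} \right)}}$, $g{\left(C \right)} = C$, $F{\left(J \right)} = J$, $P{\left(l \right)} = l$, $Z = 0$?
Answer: $-315780$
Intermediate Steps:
$h{\left(t,N \right)} = \frac{1}{60}$ ($h{\left(t,N \right)} = \frac{1}{60 + 0} = \frac{1}{60}$)
$- \frac{5263}{h{\left(-67,g{\left(8 \right)} \right)}} = - 5263 \frac{1}{\frac{1}{60}} = \left(-5263\right) 60 = -315780$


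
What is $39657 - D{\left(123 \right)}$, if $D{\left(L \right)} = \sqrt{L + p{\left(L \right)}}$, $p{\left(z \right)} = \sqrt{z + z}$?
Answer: $39657 - \sqrt{123 + \sqrt{246}} \approx 39645.0$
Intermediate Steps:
$p{\left(z \right)} = \sqrt{2} \sqrt{z}$ ($p{\left(z \right)} = \sqrt{2 z} = \sqrt{2} \sqrt{z}$)
$D{\left(L \right)} = \sqrt{L + \sqrt{2} \sqrt{L}}$
$39657 - D{\left(123 \right)} = 39657 - \sqrt{123 + \sqrt{2} \sqrt{123}} = 39657 - \sqrt{123 + \sqrt{246}}$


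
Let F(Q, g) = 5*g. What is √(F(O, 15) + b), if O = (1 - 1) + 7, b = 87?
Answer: 9*√2 ≈ 12.728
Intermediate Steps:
O = 7 (O = 0 + 7 = 7)
√(F(O, 15) + b) = √(5*15 + 87) = √(75 + 87) = √162 = 9*√2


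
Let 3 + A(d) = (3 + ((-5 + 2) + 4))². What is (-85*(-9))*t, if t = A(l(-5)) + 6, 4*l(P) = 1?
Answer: 14535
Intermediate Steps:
l(P) = ¼ (l(P) = (¼)*1 = ¼)
A(d) = 13 (A(d) = -3 + (3 + ((-5 + 2) + 4))² = -3 + (3 + (-3 + 4))² = -3 + (3 + 1)² = -3 + 4² = -3 + 16 = 13)
t = 19 (t = 13 + 6 = 19)
(-85*(-9))*t = -85*(-9)*19 = 765*19 = 14535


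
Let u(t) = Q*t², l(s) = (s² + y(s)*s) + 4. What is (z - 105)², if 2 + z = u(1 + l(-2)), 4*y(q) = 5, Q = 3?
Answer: 6241/16 ≈ 390.06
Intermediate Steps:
y(q) = 5/4 (y(q) = (¼)*5 = 5/4)
l(s) = 4 + s² + 5*s/4 (l(s) = (s² + 5*s/4) + 4 = 4 + s² + 5*s/4)
u(t) = 3*t²
z = 499/4 (z = -2 + 3*(1 + (4 + (-2)² + (5/4)*(-2)))² = -2 + 3*(1 + (4 + 4 - 5/2))² = -2 + 3*(1 + 11/2)² = -2 + 3*(13/2)² = -2 + 3*(169/4) = -2 + 507/4 = 499/4 ≈ 124.75)
(z - 105)² = (499/4 - 105)² = (79/4)² = 6241/16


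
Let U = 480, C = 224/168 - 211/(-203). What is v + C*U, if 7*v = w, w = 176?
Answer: 236304/203 ≈ 1164.1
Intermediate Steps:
C = 1445/609 (C = 224*(1/168) - 211*(-1/203) = 4/3 + 211/203 = 1445/609 ≈ 2.3727)
v = 176/7 (v = (1/7)*176 = 176/7 ≈ 25.143)
v + C*U = 176/7 + (1445/609)*480 = 176/7 + 231200/203 = 236304/203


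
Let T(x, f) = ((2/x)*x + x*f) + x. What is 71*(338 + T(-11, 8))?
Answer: 17111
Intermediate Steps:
T(x, f) = 2 + x + f*x (T(x, f) = (2 + f*x) + x = 2 + x + f*x)
71*(338 + T(-11, 8)) = 71*(338 + (2 - 11 + 8*(-11))) = 71*(338 + (2 - 11 - 88)) = 71*(338 - 97) = 71*241 = 17111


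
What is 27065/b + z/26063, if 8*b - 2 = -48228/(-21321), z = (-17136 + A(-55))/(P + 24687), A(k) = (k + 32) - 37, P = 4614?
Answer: 39171475019911016/771054125309 ≈ 50803.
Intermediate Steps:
A(k) = -5 + k (A(k) = (32 + k) - 37 = -5 + k)
z = -5732/9767 (z = (-17136 + (-5 - 55))/(4614 + 24687) = (-17136 - 60)/29301 = -17196*1/29301 = -5732/9767 ≈ -0.58687)
b = 15145/28428 (b = ¼ + (-48228/(-21321))/8 = ¼ + (-48228*(-1/21321))/8 = ¼ + (⅛)*(16076/7107) = ¼ + 4019/14214 = 15145/28428 ≈ 0.53275)
27065/b + z/26063 = 27065/(15145/28428) - 5732/9767/26063 = 27065*(28428/15145) - 5732/9767*1/26063 = 153880764/3029 - 5732/254557321 = 39171475019911016/771054125309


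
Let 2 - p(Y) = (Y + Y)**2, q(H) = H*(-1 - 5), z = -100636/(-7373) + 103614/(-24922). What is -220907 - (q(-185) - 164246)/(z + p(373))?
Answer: -11294730452043155507/51128825541657 ≈ -2.2091e+5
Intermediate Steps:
z = 872052185/91874953 (z = -100636*(-1/7373) + 103614*(-1/24922) = 100636/7373 - 51807/12461 = 872052185/91874953 ≈ 9.4917)
q(H) = -6*H (q(H) = H*(-6) = -6*H)
p(Y) = 2 - 4*Y**2 (p(Y) = 2 - (Y + Y)**2 = 2 - (2*Y)**2 = 2 - 4*Y**2)
-220907 - (q(-185) - 164246)/(z + p(373)) = -220907 - (-6*(-185) - 164246)/(872052185/91874953 + (2 - 4*373**2)) = -220907 - (1110 - 164246)/(872052185/91874953 + (2 - 4*139129)) = -220907 - (-163136)/(872052185/91874953 + (2 - 556516)) = -220907 - (-163136)/(872052185/91874953 - 556514) = -220907 - (-163136)/(-51128825541657/91874953) = -220907 - (-163136)*(-91874953)/51128825541657 = -220907 - 1*14988112332608/51128825541657 = -220907 - 14988112332608/51128825541657 = -11294730452043155507/51128825541657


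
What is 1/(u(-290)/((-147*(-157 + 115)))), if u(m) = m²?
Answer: 3087/42050 ≈ 0.073413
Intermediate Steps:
1/(u(-290)/((-147*(-157 + 115)))) = 1/((-290)²/((-147*(-157 + 115)))) = 1/(84100/((-147*(-42)))) = 1/(84100/6174) = 1/(84100*(1/6174)) = 1/(42050/3087) = 3087/42050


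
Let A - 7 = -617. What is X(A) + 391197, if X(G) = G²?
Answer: 763297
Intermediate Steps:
A = -610 (A = 7 - 617 = -610)
X(A) + 391197 = (-610)² + 391197 = 372100 + 391197 = 763297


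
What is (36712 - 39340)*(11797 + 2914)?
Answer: -38660508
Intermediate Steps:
(36712 - 39340)*(11797 + 2914) = -2628*14711 = -38660508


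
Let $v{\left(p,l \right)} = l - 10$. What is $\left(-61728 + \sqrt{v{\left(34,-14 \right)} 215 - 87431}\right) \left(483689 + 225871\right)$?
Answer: $-43799719680 + 709560 i \sqrt{92591} \approx -4.38 \cdot 10^{10} + 2.1591 \cdot 10^{8} i$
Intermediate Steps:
$v{\left(p,l \right)} = -10 + l$
$\left(-61728 + \sqrt{v{\left(34,-14 \right)} 215 - 87431}\right) \left(483689 + 225871\right) = \left(-61728 + \sqrt{\left(-10 - 14\right) 215 - 87431}\right) \left(483689 + 225871\right) = \left(-61728 + \sqrt{\left(-24\right) 215 - 87431}\right) 709560 = \left(-61728 + \sqrt{-5160 - 87431}\right) 709560 = \left(-61728 + \sqrt{-92591}\right) 709560 = \left(-61728 + i \sqrt{92591}\right) 709560 = -43799719680 + 709560 i \sqrt{92591}$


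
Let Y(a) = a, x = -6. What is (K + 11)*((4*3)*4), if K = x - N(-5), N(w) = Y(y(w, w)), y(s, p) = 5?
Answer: 0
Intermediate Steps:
N(w) = 5
K = -11 (K = -6 - 1*5 = -6 - 5 = -11)
(K + 11)*((4*3)*4) = (-11 + 11)*((4*3)*4) = 0*(12*4) = 0*48 = 0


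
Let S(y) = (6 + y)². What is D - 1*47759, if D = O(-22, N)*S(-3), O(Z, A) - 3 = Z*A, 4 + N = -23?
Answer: -42386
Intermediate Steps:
N = -27 (N = -4 - 23 = -27)
O(Z, A) = 3 + A*Z (O(Z, A) = 3 + Z*A = 3 + A*Z)
D = 5373 (D = (3 - 27*(-22))*(6 - 3)² = (3 + 594)*3² = 597*9 = 5373)
D - 1*47759 = 5373 - 1*47759 = 5373 - 47759 = -42386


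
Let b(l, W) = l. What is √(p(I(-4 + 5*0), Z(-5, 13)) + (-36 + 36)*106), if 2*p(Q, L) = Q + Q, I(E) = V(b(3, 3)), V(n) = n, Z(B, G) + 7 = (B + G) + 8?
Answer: √3 ≈ 1.7320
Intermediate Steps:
Z(B, G) = 1 + B + G (Z(B, G) = -7 + ((B + G) + 8) = -7 + (8 + B + G) = 1 + B + G)
I(E) = 3
p(Q, L) = Q (p(Q, L) = (Q + Q)/2 = (2*Q)/2 = Q)
√(p(I(-4 + 5*0), Z(-5, 13)) + (-36 + 36)*106) = √(3 + (-36 + 36)*106) = √(3 + 0*106) = √(3 + 0) = √3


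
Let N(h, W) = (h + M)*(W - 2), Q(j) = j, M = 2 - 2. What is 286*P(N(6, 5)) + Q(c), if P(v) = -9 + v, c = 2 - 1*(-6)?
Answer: 2582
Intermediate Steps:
M = 0
c = 8 (c = 2 + 6 = 8)
N(h, W) = h*(-2 + W) (N(h, W) = (h + 0)*(W - 2) = h*(-2 + W))
286*P(N(6, 5)) + Q(c) = 286*(-9 + 6*(-2 + 5)) + 8 = 286*(-9 + 6*3) + 8 = 286*(-9 + 18) + 8 = 286*9 + 8 = 2574 + 8 = 2582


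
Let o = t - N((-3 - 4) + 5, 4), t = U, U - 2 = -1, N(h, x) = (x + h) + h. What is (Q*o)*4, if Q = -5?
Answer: -20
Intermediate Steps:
N(h, x) = x + 2*h (N(h, x) = (h + x) + h = x + 2*h)
U = 1 (U = 2 - 1 = 1)
t = 1
o = 1 (o = 1 - (4 + 2*((-3 - 4) + 5)) = 1 - (4 + 2*(-7 + 5)) = 1 - (4 + 2*(-2)) = 1 - (4 - 4) = 1 - 1*0 = 1 + 0 = 1)
(Q*o)*4 = -5*1*4 = -5*4 = -20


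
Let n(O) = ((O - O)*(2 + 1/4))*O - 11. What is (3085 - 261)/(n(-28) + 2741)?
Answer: 1412/1365 ≈ 1.0344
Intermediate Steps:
n(O) = -11 (n(O) = (0*(2 + ¼))*O - 11 = (0*(9/4))*O - 11 = 0*O - 11 = 0 - 11 = -11)
(3085 - 261)/(n(-28) + 2741) = (3085 - 261)/(-11 + 2741) = 2824/2730 = 2824*(1/2730) = 1412/1365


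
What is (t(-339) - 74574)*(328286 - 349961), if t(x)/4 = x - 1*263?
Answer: 1668584850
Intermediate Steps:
t(x) = -1052 + 4*x (t(x) = 4*(x - 1*263) = 4*(x - 263) = 4*(-263 + x) = -1052 + 4*x)
(t(-339) - 74574)*(328286 - 349961) = ((-1052 + 4*(-339)) - 74574)*(328286 - 349961) = ((-1052 - 1356) - 74574)*(-21675) = (-2408 - 74574)*(-21675) = -76982*(-21675) = 1668584850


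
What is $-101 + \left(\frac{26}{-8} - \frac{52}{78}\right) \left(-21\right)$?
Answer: $- \frac{75}{4} \approx -18.75$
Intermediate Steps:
$-101 + \left(\frac{26}{-8} - \frac{52}{78}\right) \left(-21\right) = -101 + \left(26 \left(- \frac{1}{8}\right) - \frac{2}{3}\right) \left(-21\right) = -101 + \left(- \frac{13}{4} - \frac{2}{3}\right) \left(-21\right) = -101 - - \frac{329}{4} = -101 + \frac{329}{4} = - \frac{75}{4}$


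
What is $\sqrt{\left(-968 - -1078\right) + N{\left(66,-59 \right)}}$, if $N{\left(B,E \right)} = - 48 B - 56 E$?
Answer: $\sqrt{246} \approx 15.684$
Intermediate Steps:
$N{\left(B,E \right)} = - 56 E - 48 B$
$\sqrt{\left(-968 - -1078\right) + N{\left(66,-59 \right)}} = \sqrt{\left(-968 - -1078\right) - -136} = \sqrt{\left(-968 + 1078\right) + \left(3304 - 3168\right)} = \sqrt{110 + 136} = \sqrt{246}$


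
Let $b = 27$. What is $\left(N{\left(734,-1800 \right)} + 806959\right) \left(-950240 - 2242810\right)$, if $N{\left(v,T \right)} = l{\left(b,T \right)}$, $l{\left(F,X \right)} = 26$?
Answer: $-2576743454250$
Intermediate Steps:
$N{\left(v,T \right)} = 26$
$\left(N{\left(734,-1800 \right)} + 806959\right) \left(-950240 - 2242810\right) = \left(26 + 806959\right) \left(-950240 - 2242810\right) = 806985 \left(-3193050\right) = -2576743454250$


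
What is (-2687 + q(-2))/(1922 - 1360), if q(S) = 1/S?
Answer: -5375/1124 ≈ -4.7820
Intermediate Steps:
(-2687 + q(-2))/(1922 - 1360) = (-2687 + 1/(-2))/(1922 - 1360) = (-2687 - 1/2)/562 = -5375/2*1/562 = -5375/1124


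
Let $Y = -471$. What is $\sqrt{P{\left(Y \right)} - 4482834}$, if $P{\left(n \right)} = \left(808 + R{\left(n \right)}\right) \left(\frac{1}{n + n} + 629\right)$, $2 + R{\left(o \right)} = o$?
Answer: $\frac{i \sqrt{3790924919886}}{942} \approx 2066.9 i$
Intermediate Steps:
$R{\left(o \right)} = -2 + o$
$P{\left(n \right)} = \left(629 + \frac{1}{2 n}\right) \left(806 + n\right)$ ($P{\left(n \right)} = \left(808 + \left(-2 + n\right)\right) \left(\frac{1}{n + n} + 629\right) = \left(806 + n\right) \left(\frac{1}{2 n} + 629\right) = \left(806 + n\right) \left(629 + \frac{1}{2 n}\right) = \left(629 + \frac{1}{2 n}\right) \left(806 + n\right)$)
$\sqrt{P{\left(Y \right)} - 4482834} = \sqrt{\left(\frac{1013949}{2} + \frac{403}{-471} + 629 \left(-471\right)\right) - 4482834} = \sqrt{\left(\frac{1013949}{2} + 403 \left(- \frac{1}{471}\right) - 296259\right) - 4482834} = \sqrt{\left(\frac{1013949}{2} - \frac{403}{471} - 296259\right) - 4482834} = \sqrt{\frac{198493195}{942} - 4482834} = \sqrt{- \frac{4024336433}{942}} = \frac{i \sqrt{3790924919886}}{942}$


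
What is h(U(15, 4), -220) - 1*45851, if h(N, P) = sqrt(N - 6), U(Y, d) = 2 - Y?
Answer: -45851 + I*sqrt(19) ≈ -45851.0 + 4.3589*I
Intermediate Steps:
h(N, P) = sqrt(-6 + N)
h(U(15, 4), -220) - 1*45851 = sqrt(-6 + (2 - 1*15)) - 1*45851 = sqrt(-6 + (2 - 15)) - 45851 = sqrt(-6 - 13) - 45851 = sqrt(-19) - 45851 = I*sqrt(19) - 45851 = -45851 + I*sqrt(19)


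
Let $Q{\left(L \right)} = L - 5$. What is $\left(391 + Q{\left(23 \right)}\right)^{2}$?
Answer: $167281$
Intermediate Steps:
$Q{\left(L \right)} = -5 + L$
$\left(391 + Q{\left(23 \right)}\right)^{2} = \left(391 + \left(-5 + 23\right)\right)^{2} = \left(391 + 18\right)^{2} = 409^{2} = 167281$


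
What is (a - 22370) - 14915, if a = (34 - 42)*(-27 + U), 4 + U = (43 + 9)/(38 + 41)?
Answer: -2926339/79 ≈ -37042.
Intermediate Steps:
U = -264/79 (U = -4 + (43 + 9)/(38 + 41) = -4 + 52/79 = -264/79 ≈ -3.3418)
a = 19176/79 (a = (34 - 42)*(-27 - 264/79) = -8*(-2397/79) = 19176/79 ≈ 242.73)
(a - 22370) - 14915 = (19176/79 - 22370) - 14915 = -1748054/79 - 14915 = -2926339/79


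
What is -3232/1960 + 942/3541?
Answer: -1199774/867545 ≈ -1.3830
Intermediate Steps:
-3232/1960 + 942/3541 = -3232*1/1960 + 942*(1/3541) = -404/245 + 942/3541 = -1199774/867545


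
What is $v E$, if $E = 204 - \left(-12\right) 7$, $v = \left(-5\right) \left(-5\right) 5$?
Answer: $36000$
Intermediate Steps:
$v = 125$ ($v = 25 \cdot 5 = 125$)
$E = 288$ ($E = 204 - -84 = 204 + 84 = 288$)
$v E = 125 \cdot 288 = 36000$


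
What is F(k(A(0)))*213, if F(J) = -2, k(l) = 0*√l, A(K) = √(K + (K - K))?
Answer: -426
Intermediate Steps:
A(K) = √K (A(K) = √(K + 0) = √K)
k(l) = 0
F(k(A(0)))*213 = -2*213 = -426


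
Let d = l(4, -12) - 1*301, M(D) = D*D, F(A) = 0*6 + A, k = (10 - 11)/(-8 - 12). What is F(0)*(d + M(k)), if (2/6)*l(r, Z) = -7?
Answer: 0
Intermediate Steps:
k = 1/20 (k = -1/(-20) = -1*(-1/20) = 1/20 ≈ 0.050000)
F(A) = A (F(A) = 0 + A = A)
l(r, Z) = -21 (l(r, Z) = 3*(-7) = -21)
M(D) = D²
d = -322 (d = -21 - 1*301 = -21 - 301 = -322)
F(0)*(d + M(k)) = 0*(-322 + (1/20)²) = 0*(-322 + 1/400) = 0*(-128799/400) = 0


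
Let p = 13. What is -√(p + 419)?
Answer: -12*√3 ≈ -20.785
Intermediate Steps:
-√(p + 419) = -√(13 + 419) = -√432 = -12*√3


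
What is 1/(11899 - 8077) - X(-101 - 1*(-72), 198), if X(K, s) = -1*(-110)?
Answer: -420419/3822 ≈ -110.00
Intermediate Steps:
X(K, s) = 110
1/(11899 - 8077) - X(-101 - 1*(-72), 198) = 1/(11899 - 8077) - 1*110 = 1/3822 - 110 = -420419/3822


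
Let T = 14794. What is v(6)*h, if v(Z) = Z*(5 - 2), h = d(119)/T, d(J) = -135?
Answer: -1215/7397 ≈ -0.16426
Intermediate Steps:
h = -135/14794 ≈ -0.0091253
v(Z) = 3*Z (v(Z) = Z*3 = 3*Z)
v(6)*h = (3*6)*(-135/14794) = 18*(-135/14794) = -1215/7397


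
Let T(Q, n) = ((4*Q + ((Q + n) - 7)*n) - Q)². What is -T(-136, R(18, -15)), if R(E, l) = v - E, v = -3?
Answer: -9217296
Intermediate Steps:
R(E, l) = -3 - E
T(Q, n) = (3*Q + n*(-7 + Q + n))² (T(Q, n) = ((4*Q + (-7 + Q + n)*n) - Q)² = ((4*Q + n*(-7 + Q + n)) - Q)² = (3*Q + n*(-7 + Q + n))²)
-T(-136, R(18, -15)) = -((-3 - 1*18)² - 7*(-3 - 1*18) + 3*(-136) - 136*(-3 - 1*18))² = -((-3 - 18)² - 7*(-3 - 18) - 408 - 136*(-3 - 18))² = -((-21)² - 7*(-21) - 408 - 136*(-21))² = -(441 + 147 - 408 + 2856)² = -1*3036² = -1*9217296 = -9217296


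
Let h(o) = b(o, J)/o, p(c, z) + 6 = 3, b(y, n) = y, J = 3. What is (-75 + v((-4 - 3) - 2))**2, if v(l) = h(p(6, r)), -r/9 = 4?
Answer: 5476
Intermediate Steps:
r = -36 (r = -9*4 = -36)
p(c, z) = -3 (p(c, z) = -6 + 3 = -3)
h(o) = 1 (h(o) = o/o = 1)
v(l) = 1
(-75 + v((-4 - 3) - 2))**2 = (-75 + 1)**2 = (-74)**2 = 5476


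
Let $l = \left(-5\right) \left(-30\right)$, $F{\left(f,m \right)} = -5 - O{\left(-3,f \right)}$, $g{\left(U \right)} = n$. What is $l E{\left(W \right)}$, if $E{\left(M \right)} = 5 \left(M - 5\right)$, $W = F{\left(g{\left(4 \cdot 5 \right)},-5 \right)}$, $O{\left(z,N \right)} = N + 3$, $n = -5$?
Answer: $-6000$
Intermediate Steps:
$O{\left(z,N \right)} = 3 + N$
$g{\left(U \right)} = -5$
$F{\left(f,m \right)} = -8 - f$ ($F{\left(f,m \right)} = -5 - \left(3 + f\right) = -8 - f$)
$W = -3$ ($W = -8 - -5 = -8 + 5 = -3$)
$E{\left(M \right)} = -25 + 5 M$ ($E{\left(M \right)} = 5 \left(-5 + M\right) = -25 + 5 M$)
$l = 150$
$l E{\left(W \right)} = 150 \left(-25 + 5 \left(-3\right)\right) = 150 \left(-25 - 15\right) = 150 \left(-40\right) = -6000$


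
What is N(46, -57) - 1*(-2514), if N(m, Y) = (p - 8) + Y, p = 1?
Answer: 2450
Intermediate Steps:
N(m, Y) = -7 + Y (N(m, Y) = (1 - 8) + Y = -7 + Y)
N(46, -57) - 1*(-2514) = (-7 - 57) - 1*(-2514) = -64 + 2514 = 2450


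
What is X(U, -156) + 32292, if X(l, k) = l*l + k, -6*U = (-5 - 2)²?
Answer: 1159297/36 ≈ 32203.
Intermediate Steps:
U = -49/6 (U = -(-5 - 2)²/6 = -⅙*(-7)² = -⅙*49 = -49/6 ≈ -8.1667)
X(l, k) = k + l² (X(l, k) = l² + k = k + l²)
X(U, -156) + 32292 = (-156 + (-49/6)²) + 32292 = (-156 + 2401/36) + 32292 = -3215/36 + 32292 = 1159297/36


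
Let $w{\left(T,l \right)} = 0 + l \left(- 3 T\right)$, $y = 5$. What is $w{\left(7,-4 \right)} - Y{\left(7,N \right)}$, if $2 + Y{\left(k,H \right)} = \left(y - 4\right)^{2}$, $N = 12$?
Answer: $85$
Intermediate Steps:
$Y{\left(k,H \right)} = -1$ ($Y{\left(k,H \right)} = -2 + \left(5 - 4\right)^{2} = -2 + 1^{2} = -2 + 1 = -1$)
$w{\left(T,l \right)} = - 3 T l$ ($w{\left(T,l \right)} = 0 - 3 T l = - 3 T l$)
$w{\left(7,-4 \right)} - Y{\left(7,N \right)} = \left(-3\right) 7 \left(-4\right) - -1 = 84 + 1 = 85$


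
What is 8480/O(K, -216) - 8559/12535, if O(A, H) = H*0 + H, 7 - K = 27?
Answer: -13518193/338445 ≈ -39.942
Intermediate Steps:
K = -20 (K = 7 - 1*27 = 7 - 27 = -20)
O(A, H) = H (O(A, H) = 0 + H = H)
8480/O(K, -216) - 8559/12535 = 8480/(-216) - 8559/12535 = 8480*(-1/216) - 8559*1/12535 = -1060/27 - 8559/12535 = -13518193/338445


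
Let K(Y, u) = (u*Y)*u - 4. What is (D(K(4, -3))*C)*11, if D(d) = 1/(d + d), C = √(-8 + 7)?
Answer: 11*I/64 ≈ 0.17188*I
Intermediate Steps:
K(Y, u) = -4 + Y*u² (K(Y, u) = (Y*u)*u - 4 = Y*u² - 4 = -4 + Y*u²)
C = I (C = √(-1) = I ≈ 1.0*I)
D(d) = 1/(2*d)
(D(K(4, -3))*C)*11 = ((1/(2*(-4 + 4*(-3)²)))*I)*11 = ((1/(2*(-4 + 4*9)))*I)*11 = ((1/(2*(-4 + 36)))*I)*11 = (((½)/32)*I)*11 = (((½)*(1/32))*I)*11 = (I/64)*11 = 11*I/64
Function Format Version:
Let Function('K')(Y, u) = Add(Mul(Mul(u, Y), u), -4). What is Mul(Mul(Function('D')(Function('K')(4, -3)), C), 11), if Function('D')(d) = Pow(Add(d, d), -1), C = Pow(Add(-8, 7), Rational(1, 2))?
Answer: Mul(Rational(11, 64), I) ≈ Mul(0.17188, I)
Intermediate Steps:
Function('K')(Y, u) = Add(-4, Mul(Y, Pow(u, 2))) (Function('K')(Y, u) = Add(Mul(Mul(Y, u), u), -4) = Add(Mul(Y, Pow(u, 2)), -4) = Add(-4, Mul(Y, Pow(u, 2))))
C = I (C = Pow(-1, Rational(1, 2)) = I ≈ Mul(1.0000, I))
Function('D')(d) = Mul(Rational(1, 2), Pow(d, -1)) (Function('D')(d) = Pow(Mul(2, d), -1) = Mul(Rational(1, 2), Pow(d, -1)))
Mul(Mul(Function('D')(Function('K')(4, -3)), C), 11) = Mul(Mul(Mul(Rational(1, 2), Pow(Add(-4, Mul(4, Pow(-3, 2))), -1)), I), 11) = Mul(Mul(Mul(Rational(1, 2), Pow(Add(-4, Mul(4, 9)), -1)), I), 11) = Mul(Mul(Mul(Rational(1, 2), Pow(Add(-4, 36), -1)), I), 11) = Mul(Mul(Mul(Rational(1, 2), Pow(32, -1)), I), 11) = Mul(Mul(Mul(Rational(1, 2), Rational(1, 32)), I), 11) = Mul(Mul(Rational(1, 64), I), 11) = Mul(Rational(11, 64), I)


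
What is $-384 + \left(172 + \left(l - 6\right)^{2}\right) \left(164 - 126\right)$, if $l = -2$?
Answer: $8584$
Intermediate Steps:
$-384 + \left(172 + \left(l - 6\right)^{2}\right) \left(164 - 126\right) = -384 + \left(172 + \left(-2 - 6\right)^{2}\right) \left(164 - 126\right) = -384 + \left(172 + \left(-8\right)^{2}\right) 38 = -384 + \left(172 + 64\right) 38 = -384 + 236 \cdot 38 = -384 + 8968 = 8584$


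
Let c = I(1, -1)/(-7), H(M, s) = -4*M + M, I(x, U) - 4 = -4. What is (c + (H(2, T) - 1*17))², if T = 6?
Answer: 529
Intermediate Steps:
I(x, U) = 0 (I(x, U) = 4 - 4 = 0)
H(M, s) = -3*M
c = 0 (c = 0/(-7) = 0*(-⅐) = 0)
(c + (H(2, T) - 1*17))² = (0 + (-3*2 - 1*17))² = (0 + (-6 - 17))² = (0 - 23)² = (-23)² = 529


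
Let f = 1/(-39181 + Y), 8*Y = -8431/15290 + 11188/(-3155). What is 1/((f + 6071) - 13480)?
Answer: -604836540477/4481233943830877 ≈ -0.00013497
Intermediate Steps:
Y = -7906573/15436784 (Y = (-8431/15290 + 11188/(-3155))/8 = (-8431*1/15290 + 11188*(-1/3155))/8 = (-8431/15290 - 11188/3155)/8 = (1/8)*(-7906573/1929598) = -7906573/15436784 ≈ -0.51219)
f = -15436784/604836540477 (f = 1/(-39181 - 7906573/15436784) = 1/(-604836540477/15436784) = -15436784/604836540477 ≈ -2.5522e-5)
1/((f + 6071) - 13480) = 1/((-15436784/604836540477 + 6071) - 13480) = 1/(3671962621799083/604836540477 - 13480) = 1/(-4481233943830877/604836540477) = -604836540477/4481233943830877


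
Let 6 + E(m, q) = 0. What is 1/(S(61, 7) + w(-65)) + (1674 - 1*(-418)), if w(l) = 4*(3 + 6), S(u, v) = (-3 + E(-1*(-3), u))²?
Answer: 244765/117 ≈ 2092.0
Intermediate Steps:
E(m, q) = -6 (E(m, q) = -6 + 0 = -6)
S(u, v) = 81 (S(u, v) = (-3 - 6)² = (-9)² = 81)
w(l) = 36 (w(l) = 4*9 = 36)
1/(S(61, 7) + w(-65)) + (1674 - 1*(-418)) = 1/(81 + 36) + (1674 - 1*(-418)) = 1/117 + (1674 + 418) = 1/117 + 2092 = 244765/117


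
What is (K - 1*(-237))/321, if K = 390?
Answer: 209/107 ≈ 1.9533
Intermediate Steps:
(K - 1*(-237))/321 = (390 - 1*(-237))/321 = (390 + 237)*(1/321) = 627*(1/321) = 209/107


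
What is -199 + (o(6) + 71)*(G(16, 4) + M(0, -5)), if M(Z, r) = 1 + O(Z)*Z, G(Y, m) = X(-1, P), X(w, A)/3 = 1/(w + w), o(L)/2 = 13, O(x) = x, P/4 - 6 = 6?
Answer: -495/2 ≈ -247.50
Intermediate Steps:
P = 48 (P = 24 + 4*6 = 24 + 24 = 48)
o(L) = 26 (o(L) = 2*13 = 26)
X(w, A) = 3/(2*w) (X(w, A) = 3/(w + w) = 3/((2*w)) = 3*(1/(2*w)) = 3/(2*w))
G(Y, m) = -3/2 (G(Y, m) = (3/2)/(-1) = (3/2)*(-1) = -3/2)
M(Z, r) = 1 + Z² (M(Z, r) = 1 + Z*Z = 1 + Z²)
-199 + (o(6) + 71)*(G(16, 4) + M(0, -5)) = -199 + (26 + 71)*(-3/2 + (1 + 0²)) = -199 + 97*(-3/2 + (1 + 0)) = -199 + 97*(-3/2 + 1) = -199 + 97*(-½) = -199 - 97/2 = -495/2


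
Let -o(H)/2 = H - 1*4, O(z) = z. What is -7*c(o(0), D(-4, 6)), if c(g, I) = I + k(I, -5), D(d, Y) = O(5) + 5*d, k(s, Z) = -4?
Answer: 133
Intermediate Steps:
D(d, Y) = 5 + 5*d
o(H) = 8 - 2*H (o(H) = -2*(H - 1*4) = -2*(H - 4) = -2*(-4 + H) = 8 - 2*H)
c(g, I) = -4 + I (c(g, I) = I - 4 = -4 + I)
-7*c(o(0), D(-4, 6)) = -7*(-4 + (5 + 5*(-4))) = -7*(-4 + (5 - 20)) = -7*(-4 - 15) = -7*(-19) = 133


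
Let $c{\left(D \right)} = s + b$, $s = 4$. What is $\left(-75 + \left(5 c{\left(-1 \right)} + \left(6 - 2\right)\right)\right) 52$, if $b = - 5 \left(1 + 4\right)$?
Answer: $-9152$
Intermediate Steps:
$b = -25$ ($b = \left(-5\right) 5 = -25$)
$c{\left(D \right)} = -21$ ($c{\left(D \right)} = 4 - 25 = -21$)
$\left(-75 + \left(5 c{\left(-1 \right)} + \left(6 - 2\right)\right)\right) 52 = \left(-75 + \left(5 \left(-21\right) + \left(6 - 2\right)\right)\right) 52 = \left(-75 + \left(-105 + \left(6 - 2\right)\right)\right) 52 = \left(-75 + \left(-105 + 4\right)\right) 52 = \left(-75 - 101\right) 52 = \left(-176\right) 52 = -9152$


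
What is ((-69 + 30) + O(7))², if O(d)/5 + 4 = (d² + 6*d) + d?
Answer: 185761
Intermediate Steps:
O(d) = -20 + 5*d² + 35*d (O(d) = -20 + 5*((d² + 6*d) + d) = -20 + 5*(d² + 7*d) = -20 + (5*d² + 35*d) = -20 + 5*d² + 35*d)
((-69 + 30) + O(7))² = ((-69 + 30) + (-20 + 5*7² + 35*7))² = (-39 + (-20 + 5*49 + 245))² = (-39 + (-20 + 245 + 245))² = (-39 + 470)² = 431² = 185761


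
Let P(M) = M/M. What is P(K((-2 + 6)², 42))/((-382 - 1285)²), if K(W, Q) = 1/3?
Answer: 1/2778889 ≈ 3.5986e-7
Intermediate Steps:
K(W, Q) = ⅓
P(M) = 1
P(K((-2 + 6)², 42))/((-382 - 1285)²) = 1/(-382 - 1285)² = 1/(-1667)² = 1/2778889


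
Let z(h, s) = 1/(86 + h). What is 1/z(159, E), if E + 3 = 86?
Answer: 245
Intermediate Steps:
E = 83 (E = -3 + 86 = 83)
1/z(159, E) = 1/(1/(86 + 159)) = 1/(1/245) = 245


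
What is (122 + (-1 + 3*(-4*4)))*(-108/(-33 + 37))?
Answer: -1971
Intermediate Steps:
(122 + (-1 + 3*(-4*4)))*(-108/(-33 + 37)) = (122 + (-1 + 3*(-16)))*(-108/4) = (122 + (-1 - 48))*(-108*¼) = (122 - 49)*(-27) = 73*(-27) = -1971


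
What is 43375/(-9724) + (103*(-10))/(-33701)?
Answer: -1451765155/327708524 ≈ -4.4301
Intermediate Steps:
43375/(-9724) + (103*(-10))/(-33701) = 43375*(-1/9724) - 1030*(-1/33701) = -43375/9724 + 1030/33701 = -1451765155/327708524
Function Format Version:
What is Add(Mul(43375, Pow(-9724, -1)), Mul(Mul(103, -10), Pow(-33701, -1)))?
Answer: Rational(-1451765155, 327708524) ≈ -4.4301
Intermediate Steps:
Add(Mul(43375, Pow(-9724, -1)), Mul(Mul(103, -10), Pow(-33701, -1))) = Add(Mul(43375, Rational(-1, 9724)), Mul(-1030, Rational(-1, 33701))) = Add(Rational(-43375, 9724), Rational(1030, 33701)) = Rational(-1451765155, 327708524)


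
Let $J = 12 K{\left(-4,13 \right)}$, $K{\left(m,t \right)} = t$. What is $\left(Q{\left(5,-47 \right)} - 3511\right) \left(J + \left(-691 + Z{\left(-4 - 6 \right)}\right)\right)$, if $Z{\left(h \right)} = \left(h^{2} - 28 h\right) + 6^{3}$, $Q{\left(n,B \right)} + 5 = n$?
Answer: $-214171$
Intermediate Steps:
$Q{\left(n,B \right)} = -5 + n$
$Z{\left(h \right)} = 216 + h^{2} - 28 h$ ($Z{\left(h \right)} = \left(h^{2} - 28 h\right) + 216 = 216 + h^{2} - 28 h$)
$J = 156$ ($J = 12 \cdot 13 = 156$)
$\left(Q{\left(5,-47 \right)} - 3511\right) \left(J + \left(-691 + Z{\left(-4 - 6 \right)}\right)\right) = \left(\left(-5 + 5\right) - 3511\right) \left(156 - \left(475 - \left(-4 - 6\right)^{2} + 28 \left(-4 - 6\right)\right)\right) = \left(0 - 3511\right) \left(156 - \left(475 - \left(-4 - 6\right)^{2} + 28 \left(-4 - 6\right)\right)\right) = - 3511 \left(156 + \left(-691 + \left(216 + \left(-10\right)^{2} - -280\right)\right)\right) = - 3511 \left(156 + \left(-691 + \left(216 + 100 + 280\right)\right)\right) = - 3511 \left(156 + \left(-691 + 596\right)\right) = - 3511 \left(156 - 95\right) = \left(-3511\right) 61 = -214171$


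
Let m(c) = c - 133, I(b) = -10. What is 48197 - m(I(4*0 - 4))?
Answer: 48340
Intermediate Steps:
m(c) = -133 + c
48197 - m(I(4*0 - 4)) = 48197 - (-133 - 10) = 48197 - 1*(-143) = 48197 + 143 = 48340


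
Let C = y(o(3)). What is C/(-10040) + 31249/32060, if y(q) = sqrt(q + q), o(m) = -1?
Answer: 31249/32060 - I*sqrt(2)/10040 ≈ 0.9747 - 0.00014086*I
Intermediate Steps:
y(q) = sqrt(2)*sqrt(q) (y(q) = sqrt(2*q) = sqrt(2)*sqrt(q))
C = I*sqrt(2) (C = sqrt(2)*sqrt(-1) = sqrt(2)*I = I*sqrt(2) ≈ 1.4142*I)
C/(-10040) + 31249/32060 = (I*sqrt(2))/(-10040) + 31249/32060 = (I*sqrt(2))*(-1/10040) + 31249*(1/32060) = -I*sqrt(2)/10040 + 31249/32060 = 31249/32060 - I*sqrt(2)/10040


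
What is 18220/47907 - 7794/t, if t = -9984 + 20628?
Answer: -29908913/84987018 ≈ -0.35192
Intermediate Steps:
t = 10644
18220/47907 - 7794/t = 18220/47907 - 7794/10644 = 18220*(1/47907) - 7794*1/10644 = 18220/47907 - 1299/1774 = -29908913/84987018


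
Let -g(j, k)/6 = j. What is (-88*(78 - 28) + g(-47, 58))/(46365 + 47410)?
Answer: -4118/93775 ≈ -0.043914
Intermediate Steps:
g(j, k) = -6*j
(-88*(78 - 28) + g(-47, 58))/(46365 + 47410) = (-88*(78 - 28) - 6*(-47))/(46365 + 47410) = (-88*50 + 282)/93775 = (-4400 + 282)*(1/93775) = -4118*1/93775 = -4118/93775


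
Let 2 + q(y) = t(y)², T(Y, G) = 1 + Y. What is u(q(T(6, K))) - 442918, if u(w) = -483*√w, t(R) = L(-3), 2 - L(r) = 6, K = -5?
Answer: -442918 - 483*√14 ≈ -4.4473e+5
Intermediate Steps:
L(r) = -4 (L(r) = 2 - 1*6 = 2 - 6 = -4)
t(R) = -4
q(y) = 14 (q(y) = -2 + (-4)² = -2 + 16 = 14)
u(q(T(6, K))) - 442918 = -483*√14 - 442918 = -442918 - 483*√14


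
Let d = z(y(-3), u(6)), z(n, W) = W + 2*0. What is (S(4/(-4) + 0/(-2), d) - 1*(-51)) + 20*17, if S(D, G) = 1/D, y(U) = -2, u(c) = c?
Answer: 390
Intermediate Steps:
z(n, W) = W (z(n, W) = W + 0 = W)
d = 6
(S(4/(-4) + 0/(-2), d) - 1*(-51)) + 20*17 = (1/(4/(-4) + 0/(-2)) - 1*(-51)) + 20*17 = (1/(4*(-¼) + 0*(-½)) + 51) + 340 = (1/(-1 + 0) + 51) + 340 = (1/(-1) + 51) + 340 = (-1 + 51) + 340 = 50 + 340 = 390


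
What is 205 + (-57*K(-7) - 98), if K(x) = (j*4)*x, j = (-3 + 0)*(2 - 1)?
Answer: -4681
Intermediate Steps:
j = -3 (j = -3*1 = -3)
K(x) = -12*x (K(x) = (-3*4)*x = -12*x)
205 + (-57*K(-7) - 98) = 205 + (-(-684)*(-7) - 98) = 205 + (-57*84 - 98) = 205 + (-4788 - 98) = 205 - 4886 = -4681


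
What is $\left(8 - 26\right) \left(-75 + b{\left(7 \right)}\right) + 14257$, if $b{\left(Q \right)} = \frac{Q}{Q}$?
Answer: $15589$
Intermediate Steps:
$b{\left(Q \right)} = 1$
$\left(8 - 26\right) \left(-75 + b{\left(7 \right)}\right) + 14257 = \left(8 - 26\right) \left(-75 + 1\right) + 14257 = \left(-18\right) \left(-74\right) + 14257 = 1332 + 14257 = 15589$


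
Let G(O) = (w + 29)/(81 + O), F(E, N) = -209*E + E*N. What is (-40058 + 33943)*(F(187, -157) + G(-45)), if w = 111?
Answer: 3766491445/9 ≈ 4.1850e+8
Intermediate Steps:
G(O) = 140/(81 + O) (G(O) = (111 + 29)/(81 + O) = 140/(81 + O))
(-40058 + 33943)*(F(187, -157) + G(-45)) = (-40058 + 33943)*(187*(-209 - 157) + 140/(81 - 45)) = -6115*(187*(-366) + 140/36) = -6115*(-68442 + 140*(1/36)) = -6115*(-68442 + 35/9) = -6115*(-615943/9) = 3766491445/9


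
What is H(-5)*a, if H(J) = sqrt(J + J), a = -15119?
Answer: -15119*I*sqrt(10) ≈ -47811.0*I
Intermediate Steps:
H(J) = sqrt(2)*sqrt(J) (H(J) = sqrt(2*J) = sqrt(2)*sqrt(J))
H(-5)*a = (sqrt(2)*sqrt(-5))*(-15119) = (sqrt(2)*(I*sqrt(5)))*(-15119) = (I*sqrt(10))*(-15119) = -15119*I*sqrt(10)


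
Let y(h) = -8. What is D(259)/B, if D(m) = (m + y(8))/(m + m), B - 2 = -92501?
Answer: -251/47914482 ≈ -5.2385e-6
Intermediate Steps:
B = -92499 (B = 2 - 92501 = -92499)
D(m) = (-8 + m)/(2*m) (D(m) = (m - 8)/(m + m) = (-8 + m)/((2*m)) = (-8 + m)*(1/(2*m)) = (-8 + m)/(2*m))
D(259)/B = ((½)*(-8 + 259)/259)/(-92499) = ((½)*(1/259)*251)*(-1/92499) = (251/518)*(-1/92499) = -251/47914482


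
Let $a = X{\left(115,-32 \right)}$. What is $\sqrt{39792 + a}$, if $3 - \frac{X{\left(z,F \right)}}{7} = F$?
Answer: $\sqrt{40037} \approx 200.09$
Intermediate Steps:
$X{\left(z,F \right)} = 21 - 7 F$
$a = 245$ ($a = 21 - -224 = 21 + 224 = 245$)
$\sqrt{39792 + a} = \sqrt{39792 + 245} = \sqrt{40037}$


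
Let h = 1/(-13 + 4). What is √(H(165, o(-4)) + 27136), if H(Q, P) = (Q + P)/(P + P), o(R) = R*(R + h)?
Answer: √594507786/148 ≈ 164.75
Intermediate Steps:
h = -⅑ (h = 1/(-9) = -⅑ ≈ -0.11111)
o(R) = R*(-⅑ + R) (o(R) = R*(R - ⅑) = R*(-⅑ + R))
H(Q, P) = (P + Q)/(2*P) (H(Q, P) = (P + Q)/((2*P)) = (P + Q)*(1/(2*P)) = (P + Q)/(2*P))
√(H(165, o(-4)) + 27136) = √((-4*(-⅑ - 4) + 165)/(2*((-4*(-⅑ - 4)))) + 27136) = √((-4*(-37/9) + 165)/(2*((-4*(-37/9)))) + 27136) = √((148/9 + 165)/(2*(148/9)) + 27136) = √((½)*(9/148)*(1633/9) + 27136) = √(1633/296 + 27136) = √(8033889/296) = √594507786/148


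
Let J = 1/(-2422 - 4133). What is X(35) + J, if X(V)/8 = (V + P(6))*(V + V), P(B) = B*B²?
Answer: 921370799/6555 ≈ 1.4056e+5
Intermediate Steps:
P(B) = B³
J = -1/6555 (J = 1/(-6555) = -1/6555 ≈ -0.00015256)
X(V) = 16*V*(216 + V) (X(V) = 8*((V + 6³)*(V + V)) = 8*((V + 216)*(2*V)) = 8*((216 + V)*(2*V)) = 8*(2*V*(216 + V)) = 16*V*(216 + V))
X(35) + J = 16*35*(216 + 35) - 1/6555 = 16*35*251 - 1/6555 = 140560 - 1/6555 = 921370799/6555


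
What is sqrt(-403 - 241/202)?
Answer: I*sqrt(16492694)/202 ≈ 20.105*I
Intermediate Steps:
sqrt(-403 - 241/202) = sqrt(-81647/202) = I*sqrt(16492694)/202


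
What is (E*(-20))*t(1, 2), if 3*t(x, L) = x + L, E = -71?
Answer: 1420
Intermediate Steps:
t(x, L) = L/3 + x/3 (t(x, L) = (x + L)/3 = (L + x)/3 = L/3 + x/3)
(E*(-20))*t(1, 2) = (-71*(-20))*((⅓)*2 + (⅓)*1) = 1420*(⅔ + ⅓) = 1420*1 = 1420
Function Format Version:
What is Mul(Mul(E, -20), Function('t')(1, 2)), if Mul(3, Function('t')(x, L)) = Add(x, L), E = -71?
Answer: 1420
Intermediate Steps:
Function('t')(x, L) = Add(Mul(Rational(1, 3), L), Mul(Rational(1, 3), x)) (Function('t')(x, L) = Mul(Rational(1, 3), Add(x, L)) = Mul(Rational(1, 3), Add(L, x)) = Add(Mul(Rational(1, 3), L), Mul(Rational(1, 3), x)))
Mul(Mul(E, -20), Function('t')(1, 2)) = Mul(Mul(-71, -20), Add(Mul(Rational(1, 3), 2), Mul(Rational(1, 3), 1))) = Mul(1420, Add(Rational(2, 3), Rational(1, 3))) = Mul(1420, 1) = 1420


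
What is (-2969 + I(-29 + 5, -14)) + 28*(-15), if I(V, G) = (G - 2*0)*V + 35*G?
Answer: -3543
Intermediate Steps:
I(V, G) = 35*G + G*V (I(V, G) = (G + 0)*V + 35*G = G*V + 35*G = 35*G + G*V)
(-2969 + I(-29 + 5, -14)) + 28*(-15) = (-2969 - 14*(35 + (-29 + 5))) + 28*(-15) = (-2969 - 14*(35 - 24)) - 420 = (-2969 - 14*11) - 420 = (-2969 - 154) - 420 = -3123 - 420 = -3543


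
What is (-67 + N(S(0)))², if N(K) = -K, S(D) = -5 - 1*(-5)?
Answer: 4489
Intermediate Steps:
S(D) = 0 (S(D) = -5 + 5 = 0)
(-67 + N(S(0)))² = (-67 - 1*0)² = (-67 + 0)² = (-67)² = 4489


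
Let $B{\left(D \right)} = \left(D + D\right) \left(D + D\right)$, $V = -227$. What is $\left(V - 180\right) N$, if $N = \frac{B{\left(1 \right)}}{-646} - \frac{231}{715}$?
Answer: $\frac{2813591}{20995} \approx 134.01$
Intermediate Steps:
$B{\left(D \right)} = 4 D^{2}$ ($B{\left(D \right)} = 2 D 2 D = 4 D^{2}$)
$N = - \frac{6913}{20995}$ ($N = \frac{4 \cdot 1^{2}}{-646} - \frac{231}{715} = 4 \cdot 1 \left(- \frac{1}{646}\right) - \frac{21}{65} = 4 \left(- \frac{1}{646}\right) - \frac{21}{65} = - \frac{2}{323} - \frac{21}{65} = - \frac{6913}{20995} \approx -0.32927$)
$\left(V - 180\right) N = \left(-227 - 180\right) \left(- \frac{6913}{20995}\right) = \left(-407\right) \left(- \frac{6913}{20995}\right) = \frac{2813591}{20995}$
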